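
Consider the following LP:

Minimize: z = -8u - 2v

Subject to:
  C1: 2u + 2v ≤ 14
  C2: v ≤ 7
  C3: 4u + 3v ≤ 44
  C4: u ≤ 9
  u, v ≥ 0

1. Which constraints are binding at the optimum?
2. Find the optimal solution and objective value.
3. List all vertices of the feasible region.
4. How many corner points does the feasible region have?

1. C1, v ≥ 0
2. u = 7, v = 0, z = -56
3. (0, 0), (7, 0), (0, 7)
4. 3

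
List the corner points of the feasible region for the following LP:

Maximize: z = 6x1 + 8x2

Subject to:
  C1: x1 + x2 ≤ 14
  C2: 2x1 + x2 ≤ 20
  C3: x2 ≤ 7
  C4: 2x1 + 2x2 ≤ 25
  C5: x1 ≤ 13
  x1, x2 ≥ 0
Each vertex is the intersection of two constraint boundaries that also satisfies all remaining constraints:
  x1 = 0 and x2 = 0 → (0, 0)
  2x1 + x2 = 20 and x2 = 0 → (10, 0)
  2x1 + x2 = 20 and 2x1 + 2x2 = 25 → (7.5, 5)
  x2 = 7 and 2x1 + 2x2 = 25 → (5.5, 7)
  x2 = 7 and x1 = 0 → (0, 7)

Vertices: (0, 0), (10, 0), (7.5, 5), (5.5, 7), (0, 7)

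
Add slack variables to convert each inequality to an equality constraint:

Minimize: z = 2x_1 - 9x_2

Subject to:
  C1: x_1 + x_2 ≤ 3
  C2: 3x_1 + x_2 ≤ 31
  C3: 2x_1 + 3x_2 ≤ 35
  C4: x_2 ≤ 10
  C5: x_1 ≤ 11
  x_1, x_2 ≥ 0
min z = 2x_1 - 9x_2

s.t.
  x_1 + x_2 + s1 = 3
  3x_1 + x_2 + s2 = 31
  2x_1 + 3x_2 + s3 = 35
  x_2 + s4 = 10
  x_1 + s5 = 11
  x_1, x_2, s1, s2, s3, s4, s5 ≥ 0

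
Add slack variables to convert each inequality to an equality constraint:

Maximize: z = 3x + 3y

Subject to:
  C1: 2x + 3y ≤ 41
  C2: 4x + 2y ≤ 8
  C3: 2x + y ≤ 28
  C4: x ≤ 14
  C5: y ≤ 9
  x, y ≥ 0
max z = 3x + 3y

s.t.
  2x + 3y + s1 = 41
  4x + 2y + s2 = 8
  2x + y + s3 = 28
  x + s4 = 14
  y + s5 = 9
  x, y, s1, s2, s3, s4, s5 ≥ 0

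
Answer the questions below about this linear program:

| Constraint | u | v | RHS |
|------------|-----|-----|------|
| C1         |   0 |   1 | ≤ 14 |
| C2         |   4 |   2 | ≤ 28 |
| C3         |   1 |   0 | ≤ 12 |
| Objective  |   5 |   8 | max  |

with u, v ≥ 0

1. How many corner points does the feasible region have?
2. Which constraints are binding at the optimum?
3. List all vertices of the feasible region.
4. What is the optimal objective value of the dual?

1. 3
2. C1, C2, u ≥ 0
3. (0, 0), (7, 0), (0, 14)
4. 112 (by strong duality, equal to the primal optimum)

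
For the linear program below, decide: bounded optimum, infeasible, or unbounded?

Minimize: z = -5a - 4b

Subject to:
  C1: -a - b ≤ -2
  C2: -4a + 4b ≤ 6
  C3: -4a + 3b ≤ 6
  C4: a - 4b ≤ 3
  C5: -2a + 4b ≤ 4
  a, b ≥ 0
Feasible point: (1, 1) satisfies every constraint, so the LP is feasible.
Direction d = (4, 1): for each constraint row a, a·d ≤ 0 —
  (-1)(4) + (-1)(1) = -5 ≤ 0
  (-4)(4) + (4)(1) = -12 ≤ 0
  (-4)(4) + (3)(1) = -13 ≤ 0
  (1)(4) + (-4)(1) = 0 ≤ 0
  (-2)(4) + (4)(1) = -4 ≤ 0
and d ≥ 0, so (1, 1) + t·d stays feasible for every t ≥ 0. Along this ray z = -5a - 4b changes by -24 per unit t, so z → −∞.

Unbounded: there is a feasible ray along which z → −∞.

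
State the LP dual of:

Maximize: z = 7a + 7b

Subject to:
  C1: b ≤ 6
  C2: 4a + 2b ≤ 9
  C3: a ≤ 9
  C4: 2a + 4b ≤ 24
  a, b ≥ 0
Minimize: z = 6y1 + 9y2 + 9y3 + 24y4

Subject to:
  C1: -4y2 - y3 - 2y4 ≤ -7
  C2: -y1 - 2y2 - 4y4 ≤ -7
  y1, y2, y3, y4 ≥ 0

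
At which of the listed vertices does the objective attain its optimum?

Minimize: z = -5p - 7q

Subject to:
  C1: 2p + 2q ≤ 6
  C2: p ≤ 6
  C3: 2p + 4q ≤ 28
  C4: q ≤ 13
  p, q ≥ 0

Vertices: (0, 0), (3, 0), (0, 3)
Evaluating z = -5p - 7q at each vertex:
  (0, 0): z = 0
  (3, 0): z = -15
  (0, 3): z = -21

The smallest value is z = -21, attained at (0, 3).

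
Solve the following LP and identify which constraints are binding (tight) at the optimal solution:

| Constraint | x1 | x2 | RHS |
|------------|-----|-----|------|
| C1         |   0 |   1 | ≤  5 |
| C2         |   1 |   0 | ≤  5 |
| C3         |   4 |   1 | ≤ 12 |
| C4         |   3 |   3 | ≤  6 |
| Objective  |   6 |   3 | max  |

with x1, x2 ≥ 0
Optimal: x1 = 2, x2 = 0
Slack at optimum:
  C1: slack = 5
  C2: slack = 3
  C3: slack = 4
  C4: slack = 0 (binding)
  x1 ≥ 0: x1 = 2
  x2 ≥ 0: x2 = 0 (binding)
Binding constraints: C4, x2 ≥ 0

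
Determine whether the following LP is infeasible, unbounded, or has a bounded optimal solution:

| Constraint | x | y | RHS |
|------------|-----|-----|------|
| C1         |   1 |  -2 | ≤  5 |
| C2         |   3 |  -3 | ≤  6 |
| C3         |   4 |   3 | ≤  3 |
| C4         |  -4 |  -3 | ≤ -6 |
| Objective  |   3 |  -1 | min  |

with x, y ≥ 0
C3 requires 4x + 3y ≤ 3, while C4 (-4x - 3y ≤ -6) is equivalent to 4x + 3y ≥ 6. Together they would need 6 ≤ 4x + 3y ≤ 3, which is impossible since 6 > 3. No point satisfies all constraints.

Infeasible: no point satisfies all constraints simultaneously.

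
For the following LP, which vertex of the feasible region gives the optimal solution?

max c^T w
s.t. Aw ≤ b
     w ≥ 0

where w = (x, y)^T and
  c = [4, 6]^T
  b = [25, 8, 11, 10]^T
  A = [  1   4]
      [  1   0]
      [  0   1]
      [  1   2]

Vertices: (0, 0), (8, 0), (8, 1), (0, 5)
Evaluating z = 4x + 6y at each vertex:
  (0, 0): z = 0
  (8, 0): z = 32
  (8, 1): z = 38
  (0, 5): z = 30

The largest value is z = 38, attained at (8, 1).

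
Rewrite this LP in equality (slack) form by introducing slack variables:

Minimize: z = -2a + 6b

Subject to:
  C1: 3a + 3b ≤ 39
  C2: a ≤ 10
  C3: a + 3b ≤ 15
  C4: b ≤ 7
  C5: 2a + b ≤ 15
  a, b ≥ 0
min z = -2a + 6b

s.t.
  3a + 3b + s1 = 39
  a + s2 = 10
  a + 3b + s3 = 15
  b + s4 = 7
  2a + b + s5 = 15
  a, b, s1, s2, s3, s4, s5 ≥ 0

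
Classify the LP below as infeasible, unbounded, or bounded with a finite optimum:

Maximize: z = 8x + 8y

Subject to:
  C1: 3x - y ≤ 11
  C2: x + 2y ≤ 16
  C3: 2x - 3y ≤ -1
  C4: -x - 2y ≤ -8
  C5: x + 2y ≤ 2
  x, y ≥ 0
C5 requires x + 2y ≤ 2, while C4 (-x - 2y ≤ -8) is equivalent to x + 2y ≥ 8. Together they would need 8 ≤ x + 2y ≤ 2, which is impossible since 8 > 2. No point satisfies all constraints.

Infeasible: no point satisfies all constraints simultaneously.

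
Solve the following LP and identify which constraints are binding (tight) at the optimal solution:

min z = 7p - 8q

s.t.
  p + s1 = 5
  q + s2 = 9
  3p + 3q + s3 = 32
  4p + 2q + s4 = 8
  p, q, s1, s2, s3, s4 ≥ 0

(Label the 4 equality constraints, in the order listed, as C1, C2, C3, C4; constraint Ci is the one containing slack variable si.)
Optimal: p = 0, q = 4
Slack at optimum:
  C1: slack = 5
  C2: slack = 5
  C3: slack = 20
  C4: slack = 0 (binding)
  p ≥ 0: p = 0 (binding)
  q ≥ 0: q = 4
Binding constraints: C4, p ≥ 0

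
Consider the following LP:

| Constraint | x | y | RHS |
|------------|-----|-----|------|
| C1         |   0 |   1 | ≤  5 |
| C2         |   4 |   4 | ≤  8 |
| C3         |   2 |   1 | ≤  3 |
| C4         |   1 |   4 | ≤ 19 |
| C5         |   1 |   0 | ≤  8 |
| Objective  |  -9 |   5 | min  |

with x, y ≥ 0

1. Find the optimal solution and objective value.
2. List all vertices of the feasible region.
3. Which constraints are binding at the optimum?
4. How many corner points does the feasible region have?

1. x = 1.5, y = 0, z = -13.5
2. (0, 0), (1.5, 0), (1, 1), (0, 2)
3. C3, y ≥ 0
4. 4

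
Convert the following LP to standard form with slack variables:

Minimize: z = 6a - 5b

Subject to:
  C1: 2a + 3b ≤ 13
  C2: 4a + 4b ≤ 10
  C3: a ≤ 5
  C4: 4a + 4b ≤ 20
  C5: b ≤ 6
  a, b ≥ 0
min z = 6a - 5b

s.t.
  2a + 3b + s1 = 13
  4a + 4b + s2 = 10
  a + s3 = 5
  4a + 4b + s4 = 20
  b + s5 = 6
  a, b, s1, s2, s3, s4, s5 ≥ 0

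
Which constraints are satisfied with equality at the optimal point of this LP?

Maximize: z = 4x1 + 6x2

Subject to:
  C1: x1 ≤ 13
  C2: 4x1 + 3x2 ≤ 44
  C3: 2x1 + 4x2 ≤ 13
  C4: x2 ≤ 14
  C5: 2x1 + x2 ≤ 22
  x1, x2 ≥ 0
Optimal: x1 = 6.5, x2 = 0
Slack at optimum:
  C1: slack = 6.5
  C2: slack = 18
  C3: slack = 0 (binding)
  C4: slack = 14
  C5: slack = 9
  x1 ≥ 0: x1 = 6.5
  x2 ≥ 0: x2 = 0 (binding)
Binding constraints: C3, x2 ≥ 0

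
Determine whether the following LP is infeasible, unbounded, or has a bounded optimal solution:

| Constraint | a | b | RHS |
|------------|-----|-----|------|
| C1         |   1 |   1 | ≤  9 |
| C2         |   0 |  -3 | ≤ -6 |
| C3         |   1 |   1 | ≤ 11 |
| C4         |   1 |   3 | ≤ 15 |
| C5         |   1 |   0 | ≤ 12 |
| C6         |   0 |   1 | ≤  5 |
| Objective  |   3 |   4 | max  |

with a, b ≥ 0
The point (6, 3) satisfies every constraint, so the LP is feasible; the constraints give a ≤ 12 and b ≤ 5, which with a, b ≥ 0 keep the feasible region inside a bounded box. A feasible, bounded LP attains a finite optimum at a vertex.

The LP has an optimal solution: (6, 3) with z = 30.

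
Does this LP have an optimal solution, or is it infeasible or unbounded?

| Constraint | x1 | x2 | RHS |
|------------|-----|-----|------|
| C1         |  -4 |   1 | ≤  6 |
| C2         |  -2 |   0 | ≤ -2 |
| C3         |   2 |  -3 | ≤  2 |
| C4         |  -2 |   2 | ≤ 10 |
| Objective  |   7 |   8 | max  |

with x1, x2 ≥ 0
Feasible point: (1, 0) satisfies every constraint, so the LP is feasible.
Direction d = (1, 1): for each constraint row a, a·d ≤ 0 —
  (-4)(1) + (1)(1) = -3 ≤ 0
  (-2)(1) + (0)(1) = -2 ≤ 0
  (2)(1) + (-3)(1) = -1 ≤ 0
  (-2)(1) + (2)(1) = 0 ≤ 0
and d ≥ 0, so (1, 0) + t·d stays feasible for every t ≥ 0. Along this ray z = 7x1 + 8x2 changes by 15 per unit t, so z → +∞.

Unbounded: there is a feasible ray along which z → +∞.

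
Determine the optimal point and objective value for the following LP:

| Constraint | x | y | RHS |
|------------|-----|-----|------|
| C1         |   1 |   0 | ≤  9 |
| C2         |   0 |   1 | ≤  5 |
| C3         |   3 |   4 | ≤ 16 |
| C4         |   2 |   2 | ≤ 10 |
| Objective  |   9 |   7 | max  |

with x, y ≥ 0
Each vertex is the intersection of two constraint boundaries that also satisfies all remaining constraints:
  x = 0 and y = 0 → (0, 0)
  2x + 2y = 10 and y = 0 → (5, 0)
  3x + 4y = 16 and 2x + 2y = 10 → (4, 1)
  3x + 4y = 16 and x = 0 → (0, 4)

Evaluating z = 9x + 7y at each vertex:
  (0, 0): z = 0
  (5, 0): z = 45
  (4, 1): z = 43
  (0, 4): z = 28

The maximum is at (5, 0) with z = 45.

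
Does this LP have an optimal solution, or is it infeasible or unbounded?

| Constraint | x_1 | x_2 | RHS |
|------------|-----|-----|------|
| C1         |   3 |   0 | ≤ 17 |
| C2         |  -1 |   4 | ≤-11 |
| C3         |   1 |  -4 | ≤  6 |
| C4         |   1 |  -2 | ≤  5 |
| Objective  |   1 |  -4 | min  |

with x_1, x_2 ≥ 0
C3 requires x_1 - 4x_2 ≤ 6, while C2 (-x_1 + 4x_2 ≤ -11) is equivalent to x_1 - 4x_2 ≥ 11. Together they would need 11 ≤ x_1 - 4x_2 ≤ 6, which is impossible since 11 > 6. No point satisfies all constraints.

Infeasible: no point satisfies all constraints simultaneously.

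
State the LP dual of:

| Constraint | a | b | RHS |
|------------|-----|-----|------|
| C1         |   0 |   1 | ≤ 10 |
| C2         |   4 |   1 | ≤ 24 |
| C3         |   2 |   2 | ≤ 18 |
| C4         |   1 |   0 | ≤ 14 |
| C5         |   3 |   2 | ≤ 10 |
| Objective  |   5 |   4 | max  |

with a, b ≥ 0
Minimize: z = 10y1 + 24y2 + 18y3 + 14y4 + 10y5

Subject to:
  C1: -4y2 - 2y3 - y4 - 3y5 ≤ -5
  C2: -y1 - y2 - 2y3 - 2y5 ≤ -4
  y1, y2, y3, y4, y5 ≥ 0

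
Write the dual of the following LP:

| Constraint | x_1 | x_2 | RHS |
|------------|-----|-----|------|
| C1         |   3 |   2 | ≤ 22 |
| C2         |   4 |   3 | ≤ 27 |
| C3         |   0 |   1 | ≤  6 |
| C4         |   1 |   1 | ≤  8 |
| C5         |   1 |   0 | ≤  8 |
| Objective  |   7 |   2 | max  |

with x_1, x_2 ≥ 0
Minimize: z = 22y1 + 27y2 + 6y3 + 8y4 + 8y5

Subject to:
  C1: -3y1 - 4y2 - y4 - y5 ≤ -7
  C2: -2y1 - 3y2 - y3 - y4 ≤ -2
  y1, y2, y3, y4, y5 ≥ 0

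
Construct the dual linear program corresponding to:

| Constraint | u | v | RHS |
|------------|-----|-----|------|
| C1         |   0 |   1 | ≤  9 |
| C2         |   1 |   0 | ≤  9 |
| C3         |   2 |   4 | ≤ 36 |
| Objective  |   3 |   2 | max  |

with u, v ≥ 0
Minimize: z = 9y1 + 9y2 + 36y3

Subject to:
  C1: -y2 - 2y3 ≤ -3
  C2: -y1 - 4y3 ≤ -2
  y1, y2, y3 ≥ 0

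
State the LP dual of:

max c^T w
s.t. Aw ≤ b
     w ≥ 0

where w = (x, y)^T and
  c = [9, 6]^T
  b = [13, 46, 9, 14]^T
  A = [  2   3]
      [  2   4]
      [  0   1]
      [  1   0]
Minimize: z = 13y1 + 46y2 + 9y3 + 14y4

Subject to:
  C1: -2y1 - 2y2 - y4 ≤ -9
  C2: -3y1 - 4y2 - y3 ≤ -6
  y1, y2, y3, y4 ≥ 0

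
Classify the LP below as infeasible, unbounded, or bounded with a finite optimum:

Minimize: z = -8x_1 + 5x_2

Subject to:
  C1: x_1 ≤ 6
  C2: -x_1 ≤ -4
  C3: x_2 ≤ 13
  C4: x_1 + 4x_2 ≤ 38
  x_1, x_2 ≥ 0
The point (6, 0) satisfies every constraint, so the LP is feasible; the constraints give x_1 ≤ 6 and x_2 ≤ 13, which with x_1, x_2 ≥ 0 keep the feasible region inside a bounded box. A feasible, bounded LP attains a finite optimum at a vertex.

The LP has an optimal solution: (6, 0) with z = -48.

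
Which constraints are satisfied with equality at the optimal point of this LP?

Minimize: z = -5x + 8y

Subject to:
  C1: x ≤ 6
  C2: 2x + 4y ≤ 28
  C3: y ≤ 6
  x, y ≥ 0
Optimal: x = 6, y = 0
Binding: C1, y ≥ 0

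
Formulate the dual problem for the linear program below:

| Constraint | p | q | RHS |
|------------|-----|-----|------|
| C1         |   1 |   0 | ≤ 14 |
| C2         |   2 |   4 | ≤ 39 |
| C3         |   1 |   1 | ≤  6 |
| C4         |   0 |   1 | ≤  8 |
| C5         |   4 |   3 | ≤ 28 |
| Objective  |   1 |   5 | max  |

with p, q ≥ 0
Minimize: z = 14y1 + 39y2 + 6y3 + 8y4 + 28y5

Subject to:
  C1: -y1 - 2y2 - y3 - 4y5 ≤ -1
  C2: -4y2 - y3 - y4 - 3y5 ≤ -5
  y1, y2, y3, y4, y5 ≥ 0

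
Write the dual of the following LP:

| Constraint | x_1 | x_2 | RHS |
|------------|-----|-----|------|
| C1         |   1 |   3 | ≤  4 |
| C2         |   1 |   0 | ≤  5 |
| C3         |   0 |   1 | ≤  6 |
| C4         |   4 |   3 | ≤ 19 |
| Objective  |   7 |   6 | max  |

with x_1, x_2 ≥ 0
Minimize: z = 4y1 + 5y2 + 6y3 + 19y4

Subject to:
  C1: -y1 - y2 - 4y4 ≤ -7
  C2: -3y1 - y3 - 3y4 ≤ -6
  y1, y2, y3, y4 ≥ 0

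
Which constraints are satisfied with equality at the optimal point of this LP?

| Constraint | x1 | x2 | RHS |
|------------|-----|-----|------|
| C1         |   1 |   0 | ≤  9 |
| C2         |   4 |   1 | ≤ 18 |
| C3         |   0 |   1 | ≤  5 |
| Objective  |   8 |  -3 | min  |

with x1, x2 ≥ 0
Optimal: x1 = 0, x2 = 5
Slack at optimum:
  C1: slack = 9
  C2: slack = 13
  C3: slack = 0 (binding)
  x1 ≥ 0: x1 = 0 (binding)
  x2 ≥ 0: x2 = 5
Binding constraints: C3, x1 ≥ 0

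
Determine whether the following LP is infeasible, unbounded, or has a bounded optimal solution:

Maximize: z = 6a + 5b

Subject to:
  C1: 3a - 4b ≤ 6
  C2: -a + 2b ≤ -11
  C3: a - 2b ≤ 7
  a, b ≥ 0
C3 requires a - 2b ≤ 7, while C2 (-a + 2b ≤ -11) is equivalent to a - 2b ≥ 11. Together they would need 11 ≤ a - 2b ≤ 7, which is impossible since 11 > 7. No point satisfies all constraints.

Infeasible — the constraint set is empty.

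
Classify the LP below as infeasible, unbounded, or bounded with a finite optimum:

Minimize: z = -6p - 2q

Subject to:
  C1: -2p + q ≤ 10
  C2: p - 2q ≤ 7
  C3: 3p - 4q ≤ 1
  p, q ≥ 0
Feasible point: (0, 0) satisfies every constraint, so the LP is feasible.
Direction d = (1, 1): for each constraint row a, a·d ≤ 0 —
  (-2)(1) + (1)(1) = -1 ≤ 0
  (1)(1) + (-2)(1) = -1 ≤ 0
  (3)(1) + (-4)(1) = -1 ≤ 0
and d ≥ 0, so (0, 0) + t·d stays feasible for every t ≥ 0. Along this ray z = -6p - 2q changes by -8 per unit t, so z → −∞.

Unbounded: there is a feasible ray along which z → −∞.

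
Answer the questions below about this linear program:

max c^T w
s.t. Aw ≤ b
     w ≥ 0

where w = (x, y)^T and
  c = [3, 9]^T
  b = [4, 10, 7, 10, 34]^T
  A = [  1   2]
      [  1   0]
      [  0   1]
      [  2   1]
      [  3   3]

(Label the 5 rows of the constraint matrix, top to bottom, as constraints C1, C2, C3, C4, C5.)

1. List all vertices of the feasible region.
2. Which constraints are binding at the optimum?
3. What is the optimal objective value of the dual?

1. (0, 0), (4, 0), (0, 2)
2. C1, x ≥ 0
3. 18 (by strong duality, equal to the primal optimum)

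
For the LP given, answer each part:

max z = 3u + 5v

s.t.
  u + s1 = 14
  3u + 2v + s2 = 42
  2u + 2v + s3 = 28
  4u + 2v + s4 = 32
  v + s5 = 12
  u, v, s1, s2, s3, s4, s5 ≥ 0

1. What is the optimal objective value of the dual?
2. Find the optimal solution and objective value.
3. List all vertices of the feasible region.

1. 66 (by strong duality, equal to the primal optimum)
2. u = 2, v = 12, z = 66
3. (0, 0), (8, 0), (2, 12), (0, 12)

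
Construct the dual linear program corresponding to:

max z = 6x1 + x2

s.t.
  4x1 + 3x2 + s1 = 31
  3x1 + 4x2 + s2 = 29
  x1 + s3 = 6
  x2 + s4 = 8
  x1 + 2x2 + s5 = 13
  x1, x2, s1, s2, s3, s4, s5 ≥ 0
Minimize: z = 31y1 + 29y2 + 6y3 + 8y4 + 13y5

Subject to:
  C1: -4y1 - 3y2 - y3 - y5 ≤ -6
  C2: -3y1 - 4y2 - y4 - 2y5 ≤ -1
  y1, y2, y3, y4, y5 ≥ 0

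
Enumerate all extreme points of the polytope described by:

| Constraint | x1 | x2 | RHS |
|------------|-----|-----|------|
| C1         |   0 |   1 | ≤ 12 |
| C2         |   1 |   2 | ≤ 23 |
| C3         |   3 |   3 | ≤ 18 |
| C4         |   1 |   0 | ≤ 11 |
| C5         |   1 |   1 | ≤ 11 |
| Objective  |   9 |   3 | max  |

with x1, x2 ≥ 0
Each vertex is the intersection of two constraint boundaries that also satisfies all remaining constraints:
  x1 = 0 and x2 = 0 → (0, 0)
  3x1 + 3x2 = 18 and x2 = 0 → (6, 0)
  3x1 + 3x2 = 18 and x1 = 0 → (0, 6)

Vertices: (0, 0), (6, 0), (0, 6)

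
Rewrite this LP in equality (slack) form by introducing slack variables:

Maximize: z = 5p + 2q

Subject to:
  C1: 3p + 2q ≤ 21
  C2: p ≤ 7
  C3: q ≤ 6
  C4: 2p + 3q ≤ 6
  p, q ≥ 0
max z = 5p + 2q

s.t.
  3p + 2q + s1 = 21
  p + s2 = 7
  q + s3 = 6
  2p + 3q + s4 = 6
  p, q, s1, s2, s3, s4 ≥ 0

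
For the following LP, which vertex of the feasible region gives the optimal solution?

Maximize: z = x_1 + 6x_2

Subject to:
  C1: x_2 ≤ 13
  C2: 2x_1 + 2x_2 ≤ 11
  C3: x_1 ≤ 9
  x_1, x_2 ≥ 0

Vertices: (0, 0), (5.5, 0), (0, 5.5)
(0, 5.5) with z = 33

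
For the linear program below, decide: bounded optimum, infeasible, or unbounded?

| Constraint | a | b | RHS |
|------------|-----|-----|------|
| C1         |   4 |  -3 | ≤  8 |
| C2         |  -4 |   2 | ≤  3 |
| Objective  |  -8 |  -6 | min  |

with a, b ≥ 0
Feasible point: (0, 0) satisfies every constraint, so the LP is feasible.
Direction d = (3, 4): for each constraint row a, a·d ≤ 0 —
  (4)(3) + (-3)(4) = 0 ≤ 0
  (-4)(3) + (2)(4) = -4 ≤ 0
and d ≥ 0, so (0, 0) + t·d stays feasible for every t ≥ 0. Along this ray z = -8a - 6b changes by -48 per unit t, so z → −∞.

Unbounded: there is a feasible ray along which z → −∞.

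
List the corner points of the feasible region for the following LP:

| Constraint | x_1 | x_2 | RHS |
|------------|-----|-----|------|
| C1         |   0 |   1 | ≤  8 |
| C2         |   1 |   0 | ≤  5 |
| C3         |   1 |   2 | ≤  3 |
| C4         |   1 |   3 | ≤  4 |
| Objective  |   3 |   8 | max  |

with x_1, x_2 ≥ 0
Each vertex is the intersection of two constraint boundaries that also satisfies all remaining constraints:
  x_1 = 0 and x_2 = 0 → (0, 0)
  x_1 + 2x_2 = 3 and x_2 = 0 → (3, 0)
  x_1 + 2x_2 = 3 and x_1 + 3x_2 = 4 → (1, 1)
  x_1 + 3x_2 = 4 and x_1 = 0 → (0, 1.333)

Vertices: (0, 0), (3, 0), (1, 1), (0, 1.333)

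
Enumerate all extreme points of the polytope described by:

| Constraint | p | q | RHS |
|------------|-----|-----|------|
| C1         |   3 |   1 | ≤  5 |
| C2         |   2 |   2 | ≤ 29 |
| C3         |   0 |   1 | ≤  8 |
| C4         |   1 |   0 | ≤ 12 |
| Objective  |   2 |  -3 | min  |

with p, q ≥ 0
Each vertex is the intersection of two constraint boundaries that also satisfies all remaining constraints:
  p = 0 and q = 0 → (0, 0)
  3p + q = 5 and q = 0 → (1.667, 0)
  3p + q = 5 and p = 0 → (0, 5)

Vertices: (0, 0), (1.667, 0), (0, 5)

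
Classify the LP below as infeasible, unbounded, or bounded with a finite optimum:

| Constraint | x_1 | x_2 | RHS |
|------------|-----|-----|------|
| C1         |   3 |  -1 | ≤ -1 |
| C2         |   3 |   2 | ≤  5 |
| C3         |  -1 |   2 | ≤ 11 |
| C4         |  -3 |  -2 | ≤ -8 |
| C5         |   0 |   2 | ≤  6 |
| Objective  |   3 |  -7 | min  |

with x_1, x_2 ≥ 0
C2 requires 3x_1 + 2x_2 ≤ 5, while C4 (-3x_1 - 2x_2 ≤ -8) is equivalent to 3x_1 + 2x_2 ≥ 8. Together they would need 8 ≤ 3x_1 + 2x_2 ≤ 5, which is impossible since 8 > 5. No point satisfies all constraints.

Infeasible: no point satisfies all constraints simultaneously.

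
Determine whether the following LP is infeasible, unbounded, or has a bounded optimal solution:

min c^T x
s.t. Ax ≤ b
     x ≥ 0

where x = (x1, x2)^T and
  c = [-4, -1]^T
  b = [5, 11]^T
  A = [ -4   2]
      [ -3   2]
Feasible point: (0, 0) satisfies every constraint, so the LP is feasible.
Direction d = (1, 0): for each constraint row a, a·d ≤ 0 —
  (-4)(1) + (2)(0) = -4 ≤ 0
  (-3)(1) + (2)(0) = -3 ≤ 0
and d ≥ 0, so (0, 0) + t·d stays feasible for every t ≥ 0. Along this ray z = -4x1 - x2 changes by -4 per unit t, so z → −∞.

The LP is unbounded; z can be made arbitrarily small.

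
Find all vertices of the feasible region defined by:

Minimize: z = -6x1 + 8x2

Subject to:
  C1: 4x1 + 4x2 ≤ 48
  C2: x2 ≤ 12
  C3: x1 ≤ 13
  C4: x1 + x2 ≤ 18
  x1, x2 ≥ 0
Each vertex is the intersection of two constraint boundaries that also satisfies all remaining constraints:
  x1 = 0 and x2 = 0 → (0, 0)
  4x1 + 4x2 = 48 and x2 = 0 → (12, 0)
  4x1 + 4x2 = 48 and x2 = 12 → (0, 12)

Vertices: (0, 0), (12, 0), (0, 12)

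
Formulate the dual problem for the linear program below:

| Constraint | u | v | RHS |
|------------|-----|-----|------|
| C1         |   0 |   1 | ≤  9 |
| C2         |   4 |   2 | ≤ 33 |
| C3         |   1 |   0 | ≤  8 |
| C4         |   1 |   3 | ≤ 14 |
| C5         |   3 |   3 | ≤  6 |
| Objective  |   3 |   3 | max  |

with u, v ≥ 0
Minimize: z = 9y1 + 33y2 + 8y3 + 14y4 + 6y5

Subject to:
  C1: -4y2 - y3 - y4 - 3y5 ≤ -3
  C2: -y1 - 2y2 - 3y4 - 3y5 ≤ -3
  y1, y2, y3, y4, y5 ≥ 0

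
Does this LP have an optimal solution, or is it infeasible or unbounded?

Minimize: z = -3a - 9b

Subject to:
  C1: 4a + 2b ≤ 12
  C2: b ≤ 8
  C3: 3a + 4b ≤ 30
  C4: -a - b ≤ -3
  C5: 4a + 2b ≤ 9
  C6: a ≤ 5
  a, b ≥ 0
The point (0, 4.5) satisfies every constraint, so the LP is feasible; the constraints give a ≤ 5 and b ≤ 8, which with a, b ≥ 0 keep the feasible region inside a bounded box. A feasible, bounded LP attains a finite optimum at a vertex.

Feasible with finite optimum z* = -40.5 at (0, 4.5).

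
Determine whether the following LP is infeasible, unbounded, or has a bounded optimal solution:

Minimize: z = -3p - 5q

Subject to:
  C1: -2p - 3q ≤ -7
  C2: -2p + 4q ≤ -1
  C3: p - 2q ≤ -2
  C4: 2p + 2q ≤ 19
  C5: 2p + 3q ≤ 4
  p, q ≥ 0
C5 requires 2p + 3q ≤ 4, while C1 (-2p - 3q ≤ -7) is equivalent to 2p + 3q ≥ 7. Together they would need 7 ≤ 2p + 3q ≤ 4, which is impossible since 7 > 4. No point satisfies all constraints.

The feasible region is empty; the LP is infeasible.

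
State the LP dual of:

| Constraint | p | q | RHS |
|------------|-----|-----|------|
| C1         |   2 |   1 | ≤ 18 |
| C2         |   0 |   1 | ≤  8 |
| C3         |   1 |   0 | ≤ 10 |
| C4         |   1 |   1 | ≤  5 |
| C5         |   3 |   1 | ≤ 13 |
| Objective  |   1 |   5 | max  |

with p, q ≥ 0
Minimize: z = 18y1 + 8y2 + 10y3 + 5y4 + 13y5

Subject to:
  C1: -2y1 - y3 - y4 - 3y5 ≤ -1
  C2: -y1 - y2 - y4 - y5 ≤ -5
  y1, y2, y3, y4, y5 ≥ 0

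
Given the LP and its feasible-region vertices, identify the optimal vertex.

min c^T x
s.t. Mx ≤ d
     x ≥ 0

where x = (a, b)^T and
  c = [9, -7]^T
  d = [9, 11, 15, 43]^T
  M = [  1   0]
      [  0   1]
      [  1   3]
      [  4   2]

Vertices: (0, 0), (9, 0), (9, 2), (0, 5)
Evaluating z = 9a - 7b at each vertex:
  (0, 0): z = 0
  (9, 0): z = 81
  (9, 2): z = 67
  (0, 5): z = -35

The smallest value is z = -35, attained at (0, 5).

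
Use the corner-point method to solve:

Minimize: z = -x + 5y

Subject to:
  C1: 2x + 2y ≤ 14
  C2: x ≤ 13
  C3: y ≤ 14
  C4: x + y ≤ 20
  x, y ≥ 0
Each vertex is the intersection of two constraint boundaries that also satisfies all remaining constraints:
  x = 0 and y = 0 → (0, 0)
  2x + 2y = 14 and y = 0 → (7, 0)
  2x + 2y = 14 and x = 0 → (0, 7)

Evaluating z = -x + 5y at each vertex:
  (0, 0): z = 0
  (7, 0): z = -7
  (0, 7): z = 35

The minimum is at (7, 0) with z = -7.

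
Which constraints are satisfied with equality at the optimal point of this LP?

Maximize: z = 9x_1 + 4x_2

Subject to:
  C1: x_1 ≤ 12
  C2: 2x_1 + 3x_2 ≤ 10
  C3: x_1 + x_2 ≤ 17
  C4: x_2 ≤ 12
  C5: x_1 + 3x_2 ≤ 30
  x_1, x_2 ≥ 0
Optimal: x_1 = 5, x_2 = 0
Slack at optimum:
  C1: slack = 7
  C2: slack = 0 (binding)
  C3: slack = 12
  C4: slack = 12
  C5: slack = 25
  x_1 ≥ 0: x_1 = 5
  x_2 ≥ 0: x_2 = 0 (binding)
Binding constraints: C2, x_2 ≥ 0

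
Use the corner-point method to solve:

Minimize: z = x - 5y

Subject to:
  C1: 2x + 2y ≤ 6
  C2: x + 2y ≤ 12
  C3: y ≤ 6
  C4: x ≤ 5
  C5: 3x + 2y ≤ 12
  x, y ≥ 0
Each vertex is the intersection of two constraint boundaries that also satisfies all remaining constraints:
  x = 0 and y = 0 → (0, 0)
  2x + 2y = 6 and y = 0 → (3, 0)
  2x + 2y = 6 and x = 0 → (0, 3)

Evaluating z = x - 5y at each vertex:
  (0, 0): z = 0
  (3, 0): z = 3
  (0, 3): z = -15

The minimum is at (0, 3) with z = -15.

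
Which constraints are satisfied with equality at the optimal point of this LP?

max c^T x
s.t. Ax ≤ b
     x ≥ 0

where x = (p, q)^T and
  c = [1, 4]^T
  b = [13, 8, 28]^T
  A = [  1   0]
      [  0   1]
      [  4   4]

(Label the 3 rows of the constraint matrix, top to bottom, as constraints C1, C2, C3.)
Optimal: p = 0, q = 7
Binding: C3, p ≥ 0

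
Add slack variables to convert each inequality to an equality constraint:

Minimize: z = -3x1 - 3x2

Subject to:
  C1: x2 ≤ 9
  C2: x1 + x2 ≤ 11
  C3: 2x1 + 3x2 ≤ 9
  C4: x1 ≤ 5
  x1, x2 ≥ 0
min z = -3x1 - 3x2

s.t.
  x2 + s1 = 9
  x1 + x2 + s2 = 11
  2x1 + 3x2 + s3 = 9
  x1 + s4 = 5
  x1, x2, s1, s2, s3, s4 ≥ 0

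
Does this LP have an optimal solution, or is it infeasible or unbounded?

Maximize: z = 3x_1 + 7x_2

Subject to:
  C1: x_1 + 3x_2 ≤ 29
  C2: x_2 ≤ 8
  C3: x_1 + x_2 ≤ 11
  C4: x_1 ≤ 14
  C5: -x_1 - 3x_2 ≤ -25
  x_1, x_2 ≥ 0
The point (3, 8) satisfies every constraint, so the LP is feasible; the constraints give x_1 ≤ 14 and x_2 ≤ 8, which with x_1, x_2 ≥ 0 keep the feasible region inside a bounded box. A feasible, bounded LP attains a finite optimum at a vertex.

Feasible with finite optimum z* = 65 at (3, 8).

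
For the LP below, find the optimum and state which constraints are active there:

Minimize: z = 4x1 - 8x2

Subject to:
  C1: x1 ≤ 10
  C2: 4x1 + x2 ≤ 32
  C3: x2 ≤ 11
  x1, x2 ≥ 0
Optimal: x1 = 0, x2 = 11
Binding: C3, x1 ≥ 0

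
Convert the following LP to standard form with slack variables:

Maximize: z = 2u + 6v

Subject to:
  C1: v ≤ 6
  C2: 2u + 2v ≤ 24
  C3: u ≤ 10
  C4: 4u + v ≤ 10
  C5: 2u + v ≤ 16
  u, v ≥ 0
max z = 2u + 6v

s.t.
  v + s1 = 6
  2u + 2v + s2 = 24
  u + s3 = 10
  4u + v + s4 = 10
  2u + v + s5 = 16
  u, v, s1, s2, s3, s4, s5 ≥ 0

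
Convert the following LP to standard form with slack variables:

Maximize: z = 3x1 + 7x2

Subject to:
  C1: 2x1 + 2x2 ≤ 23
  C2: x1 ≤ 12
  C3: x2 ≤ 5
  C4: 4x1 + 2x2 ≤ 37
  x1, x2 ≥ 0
max z = 3x1 + 7x2

s.t.
  2x1 + 2x2 + s1 = 23
  x1 + s2 = 12
  x2 + s3 = 5
  4x1 + 2x2 + s4 = 37
  x1, x2, s1, s2, s3, s4 ≥ 0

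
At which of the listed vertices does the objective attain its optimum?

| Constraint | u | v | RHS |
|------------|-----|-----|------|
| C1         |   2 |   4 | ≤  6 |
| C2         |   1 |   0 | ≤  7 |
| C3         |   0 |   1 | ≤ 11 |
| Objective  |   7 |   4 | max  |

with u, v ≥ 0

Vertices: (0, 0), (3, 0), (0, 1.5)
Evaluating z = 7u + 4v at each vertex:
  (0, 0): z = 0
  (3, 0): z = 21
  (0, 1.5): z = 6

The largest value is z = 21, attained at (3, 0).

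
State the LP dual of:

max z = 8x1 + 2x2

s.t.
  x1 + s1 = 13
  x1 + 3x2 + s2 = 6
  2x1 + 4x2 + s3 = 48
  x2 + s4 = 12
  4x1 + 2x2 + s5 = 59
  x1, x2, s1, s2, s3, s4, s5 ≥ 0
Minimize: z = 13y1 + 6y2 + 48y3 + 12y4 + 59y5

Subject to:
  C1: -y1 - y2 - 2y3 - 4y5 ≤ -8
  C2: -3y2 - 4y3 - y4 - 2y5 ≤ -2
  y1, y2, y3, y4, y5 ≥ 0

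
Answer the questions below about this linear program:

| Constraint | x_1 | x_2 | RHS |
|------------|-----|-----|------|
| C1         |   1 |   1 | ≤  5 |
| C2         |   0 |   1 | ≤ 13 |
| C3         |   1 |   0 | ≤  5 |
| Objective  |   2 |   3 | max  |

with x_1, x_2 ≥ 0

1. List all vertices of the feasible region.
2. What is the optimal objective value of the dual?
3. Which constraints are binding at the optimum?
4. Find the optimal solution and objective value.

1. (0, 0), (5, 0), (0, 5)
2. 15 (by strong duality, equal to the primal optimum)
3. C1, x_1 ≥ 0
4. x_1 = 0, x_2 = 5, z = 15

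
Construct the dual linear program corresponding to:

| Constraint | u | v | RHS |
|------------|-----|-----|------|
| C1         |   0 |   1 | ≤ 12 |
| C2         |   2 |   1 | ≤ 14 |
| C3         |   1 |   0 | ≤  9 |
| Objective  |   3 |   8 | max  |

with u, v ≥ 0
Minimize: z = 12y1 + 14y2 + 9y3

Subject to:
  C1: -2y2 - y3 ≤ -3
  C2: -y1 - y2 ≤ -8
  y1, y2, y3 ≥ 0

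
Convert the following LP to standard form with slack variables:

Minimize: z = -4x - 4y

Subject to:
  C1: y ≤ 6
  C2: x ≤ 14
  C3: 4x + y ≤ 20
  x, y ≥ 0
min z = -4x - 4y

s.t.
  y + s1 = 6
  x + s2 = 14
  4x + y + s3 = 20
  x, y, s1, s2, s3 ≥ 0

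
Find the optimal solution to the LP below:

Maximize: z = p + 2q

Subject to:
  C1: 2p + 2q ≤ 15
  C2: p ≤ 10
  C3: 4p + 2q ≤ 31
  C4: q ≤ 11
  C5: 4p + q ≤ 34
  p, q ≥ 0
p = 0, q = 7.5, z = 15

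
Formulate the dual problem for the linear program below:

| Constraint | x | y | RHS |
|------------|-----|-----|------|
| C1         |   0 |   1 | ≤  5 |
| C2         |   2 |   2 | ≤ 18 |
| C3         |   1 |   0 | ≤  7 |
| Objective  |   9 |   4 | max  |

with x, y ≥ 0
Minimize: z = 5y1 + 18y2 + 7y3

Subject to:
  C1: -2y2 - y3 ≤ -9
  C2: -y1 - 2y2 ≤ -4
  y1, y2, y3 ≥ 0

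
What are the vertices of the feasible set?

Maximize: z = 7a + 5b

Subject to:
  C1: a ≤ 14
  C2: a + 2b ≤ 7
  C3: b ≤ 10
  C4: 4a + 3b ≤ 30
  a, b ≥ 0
Each vertex is the intersection of two constraint boundaries that also satisfies all remaining constraints:
  a = 0 and b = 0 → (0, 0)
  a + 2b = 7 and b = 0 → (7, 0)
  a + 2b = 7 and a = 0 → (0, 3.5)

Vertices: (0, 0), (7, 0), (0, 3.5)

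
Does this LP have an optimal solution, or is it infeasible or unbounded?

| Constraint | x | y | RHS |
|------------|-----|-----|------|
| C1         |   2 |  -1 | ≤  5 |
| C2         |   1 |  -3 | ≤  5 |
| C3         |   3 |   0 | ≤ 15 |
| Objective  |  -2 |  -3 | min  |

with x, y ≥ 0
Feasible point: (0, 0) satisfies every constraint, so the LP is feasible.
Direction d = (0, 1): for each constraint row a, a·d ≤ 0 —
  (2)(0) + (-1)(1) = -1 ≤ 0
  (1)(0) + (-3)(1) = -3 ≤ 0
  (3)(0) + (0)(1) = 0 ≤ 0
and d ≥ 0, so (0, 0) + t·d stays feasible for every t ≥ 0. Along this ray z = -2x - 3y changes by -3 per unit t, so z → −∞.

Unbounded — the objective can decrease without bound over the feasible region.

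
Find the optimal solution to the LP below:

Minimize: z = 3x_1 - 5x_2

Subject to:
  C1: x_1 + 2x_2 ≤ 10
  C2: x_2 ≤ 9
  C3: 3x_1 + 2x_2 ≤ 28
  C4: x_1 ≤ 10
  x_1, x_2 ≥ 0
x_1 = 0, x_2 = 5, z = -25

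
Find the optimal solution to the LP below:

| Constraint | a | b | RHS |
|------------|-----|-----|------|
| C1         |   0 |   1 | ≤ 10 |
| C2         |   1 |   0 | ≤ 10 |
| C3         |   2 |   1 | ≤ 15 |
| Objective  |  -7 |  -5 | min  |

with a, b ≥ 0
a = 2.5, b = 10, z = -67.5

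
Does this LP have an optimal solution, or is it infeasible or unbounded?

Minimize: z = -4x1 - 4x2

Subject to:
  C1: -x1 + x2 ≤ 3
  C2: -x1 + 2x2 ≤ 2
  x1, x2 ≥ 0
Feasible point: (0, 0) satisfies every constraint, so the LP is feasible.
Direction d = (1, 0): for each constraint row a, a·d ≤ 0 —
  (-1)(1) + (1)(0) = -1 ≤ 0
  (-1)(1) + (2)(0) = -1 ≤ 0
and d ≥ 0, so (0, 0) + t·d stays feasible for every t ≥ 0. Along this ray z = -4x1 - 4x2 changes by -4 per unit t, so z → −∞.

Unbounded — the objective can decrease without bound over the feasible region.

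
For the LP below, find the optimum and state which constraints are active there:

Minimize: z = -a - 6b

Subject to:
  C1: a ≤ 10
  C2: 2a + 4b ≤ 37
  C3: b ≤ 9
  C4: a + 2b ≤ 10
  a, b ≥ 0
Optimal: a = 0, b = 5
Slack at optimum:
  C1: slack = 10
  C2: slack = 17
  C3: slack = 4
  C4: slack = 0 (binding)
  a ≥ 0: a = 0 (binding)
  b ≥ 0: b = 5
Binding constraints: C4, a ≥ 0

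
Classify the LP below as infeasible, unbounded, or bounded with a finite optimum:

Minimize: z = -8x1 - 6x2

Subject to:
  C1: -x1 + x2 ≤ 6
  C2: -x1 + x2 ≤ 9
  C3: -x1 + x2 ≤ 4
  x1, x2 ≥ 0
Feasible point: (0, 0) satisfies every constraint, so the LP is feasible.
Direction d = (1, 0): for each constraint row a, a·d ≤ 0 —
  (-1)(1) + (1)(0) = -1 ≤ 0
  (-1)(1) + (1)(0) = -1 ≤ 0
  (-1)(1) + (1)(0) = -1 ≤ 0
and d ≥ 0, so (0, 0) + t·d stays feasible for every t ≥ 0. Along this ray z = -8x1 - 6x2 changes by -8 per unit t, so z → −∞.

Unbounded — the objective can decrease without bound over the feasible region.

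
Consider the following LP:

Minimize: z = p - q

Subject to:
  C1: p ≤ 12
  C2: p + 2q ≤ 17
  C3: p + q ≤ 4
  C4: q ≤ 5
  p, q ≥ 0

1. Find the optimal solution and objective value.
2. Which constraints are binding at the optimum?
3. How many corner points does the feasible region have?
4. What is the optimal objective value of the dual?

1. p = 0, q = 4, z = -4
2. C3, p ≥ 0
3. 3
4. -4 (by strong duality, equal to the primal optimum)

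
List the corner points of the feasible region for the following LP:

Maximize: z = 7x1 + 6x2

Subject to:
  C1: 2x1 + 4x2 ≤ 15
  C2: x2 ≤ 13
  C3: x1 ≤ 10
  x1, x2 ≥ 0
Each vertex is the intersection of two constraint boundaries that also satisfies all remaining constraints:
  x1 = 0 and x2 = 0 → (0, 0)
  2x1 + 4x2 = 15 and x2 = 0 → (7.5, 0)
  2x1 + 4x2 = 15 and x1 = 0 → (0, 3.75)

Vertices: (0, 0), (7.5, 0), (0, 3.75)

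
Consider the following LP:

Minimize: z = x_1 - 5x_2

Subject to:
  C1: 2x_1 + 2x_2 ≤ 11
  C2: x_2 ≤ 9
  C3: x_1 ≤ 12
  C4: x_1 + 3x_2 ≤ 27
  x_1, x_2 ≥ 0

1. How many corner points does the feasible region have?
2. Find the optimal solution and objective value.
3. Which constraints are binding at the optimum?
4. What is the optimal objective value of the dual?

1. 3
2. x_1 = 0, x_2 = 5.5, z = -27.5
3. C1, x_1 ≥ 0
4. -27.5 (by strong duality, equal to the primal optimum)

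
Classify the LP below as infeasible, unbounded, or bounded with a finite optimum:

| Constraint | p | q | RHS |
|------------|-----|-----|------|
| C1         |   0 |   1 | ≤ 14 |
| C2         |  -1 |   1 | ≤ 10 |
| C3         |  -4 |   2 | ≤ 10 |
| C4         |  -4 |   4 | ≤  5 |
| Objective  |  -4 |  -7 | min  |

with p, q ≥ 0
Feasible point: (0, 0) satisfies every constraint, so the LP is feasible.
Direction d = (1, 0): for each constraint row a, a·d ≤ 0 —
  (0)(1) + (1)(0) = 0 ≤ 0
  (-1)(1) + (1)(0) = -1 ≤ 0
  (-4)(1) + (2)(0) = -4 ≤ 0
  (-4)(1) + (4)(0) = -4 ≤ 0
and d ≥ 0, so (0, 0) + t·d stays feasible for every t ≥ 0. Along this ray z = -4p - 7q changes by -4 per unit t, so z → −∞.

Unbounded: there is a feasible ray along which z → −∞.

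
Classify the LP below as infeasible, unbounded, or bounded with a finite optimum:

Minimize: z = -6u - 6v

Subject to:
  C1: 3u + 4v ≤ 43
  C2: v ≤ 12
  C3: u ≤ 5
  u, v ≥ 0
The point (5, 7) satisfies every constraint, so the LP is feasible; the constraints give u ≤ 5 and v ≤ 12, which with u, v ≥ 0 keep the feasible region inside a bounded box. A feasible, bounded LP attains a finite optimum at a vertex.

Evaluating z = -6u - 6v at each vertex:
  (0, 0): z = 0
  (5, 0): z = -30
  (5, 7): z = -72
  (0, 10.75): z = -64.5

Bounded optimum: z* = -72 at (5, 7).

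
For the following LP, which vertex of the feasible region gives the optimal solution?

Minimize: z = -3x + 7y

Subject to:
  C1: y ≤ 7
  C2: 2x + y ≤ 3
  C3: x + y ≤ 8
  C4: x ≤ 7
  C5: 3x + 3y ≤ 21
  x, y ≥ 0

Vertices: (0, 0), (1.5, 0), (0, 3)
(1.5, 0) with z = -4.5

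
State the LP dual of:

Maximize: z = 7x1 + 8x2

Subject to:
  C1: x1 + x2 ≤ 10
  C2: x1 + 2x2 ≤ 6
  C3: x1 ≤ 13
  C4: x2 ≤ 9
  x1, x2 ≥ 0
Minimize: z = 10y1 + 6y2 + 13y3 + 9y4

Subject to:
  C1: -y1 - y2 - y3 ≤ -7
  C2: -y1 - 2y2 - y4 ≤ -8
  y1, y2, y3, y4 ≥ 0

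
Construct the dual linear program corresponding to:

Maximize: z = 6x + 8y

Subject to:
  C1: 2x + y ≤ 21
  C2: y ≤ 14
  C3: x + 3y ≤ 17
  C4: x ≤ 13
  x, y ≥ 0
Minimize: z = 21y1 + 14y2 + 17y3 + 13y4

Subject to:
  C1: -2y1 - y3 - y4 ≤ -6
  C2: -y1 - y2 - 3y3 ≤ -8
  y1, y2, y3, y4 ≥ 0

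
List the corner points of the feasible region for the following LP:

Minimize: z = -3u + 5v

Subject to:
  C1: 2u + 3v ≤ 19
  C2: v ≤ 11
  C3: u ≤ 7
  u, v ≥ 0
Each vertex is the intersection of two constraint boundaries that also satisfies all remaining constraints:
  u = 0 and v = 0 → (0, 0)
  u = 7 and v = 0 → (7, 0)
  2u + 3v = 19 and u = 7 → (7, 1.667)
  2u + 3v = 19 and u = 0 → (0, 6.333)

Vertices: (0, 0), (7, 0), (7, 1.667), (0, 6.333)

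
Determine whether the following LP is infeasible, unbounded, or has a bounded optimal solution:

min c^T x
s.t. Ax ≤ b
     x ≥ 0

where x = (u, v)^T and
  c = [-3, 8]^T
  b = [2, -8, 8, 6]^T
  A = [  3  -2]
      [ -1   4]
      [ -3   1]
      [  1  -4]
One constraint requires u - 4v ≤ 6, while the constraint -u + 4v ≤ -8 is equivalent to u - 4v ≥ 8. Together they would need 8 ≤ u - 4v ≤ 6, which is impossible since 8 > 6. No point satisfies all constraints.

The feasible region is empty; the LP is infeasible.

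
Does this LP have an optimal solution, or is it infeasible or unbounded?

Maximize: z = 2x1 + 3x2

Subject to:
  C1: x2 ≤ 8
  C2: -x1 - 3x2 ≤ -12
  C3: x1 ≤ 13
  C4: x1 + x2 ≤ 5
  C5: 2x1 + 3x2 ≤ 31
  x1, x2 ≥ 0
The point (0, 5) satisfies every constraint, so the LP is feasible; the constraints give x1 ≤ 13 and x2 ≤ 8, which with x1, x2 ≥ 0 keep the feasible region inside a bounded box. A feasible, bounded LP attains a finite optimum at a vertex.

Evaluating z = 2x1 + 3x2 at each vertex:
  (0, 4): z = 12
  (1.5, 3.5): z = 13.5
  (0, 5): z = 15

The LP has an optimal solution: (0, 5) with z = 15.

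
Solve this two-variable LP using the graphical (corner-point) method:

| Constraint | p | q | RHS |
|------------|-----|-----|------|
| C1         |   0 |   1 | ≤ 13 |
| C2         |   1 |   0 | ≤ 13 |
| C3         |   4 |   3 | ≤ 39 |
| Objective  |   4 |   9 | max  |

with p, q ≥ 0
Each vertex is the intersection of two constraint boundaries that also satisfies all remaining constraints:
  p = 0 and q = 0 → (0, 0)
  4p + 3q = 39 and q = 0 → (9.75, 0)
  q = 13 and 4p + 3q = 39 → (0, 13)

Evaluating z = 4p + 9q at each vertex:
  (0, 0): z = 0
  (9.75, 0): z = 39
  (0, 13): z = 117

The maximum is at (0, 13) with z = 117.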